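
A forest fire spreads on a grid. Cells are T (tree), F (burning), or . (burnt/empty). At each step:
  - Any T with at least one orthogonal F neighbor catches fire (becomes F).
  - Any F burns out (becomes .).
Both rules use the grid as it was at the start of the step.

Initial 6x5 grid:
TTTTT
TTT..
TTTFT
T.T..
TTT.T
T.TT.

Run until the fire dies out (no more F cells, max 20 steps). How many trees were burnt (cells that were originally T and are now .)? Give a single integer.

Step 1: +2 fires, +1 burnt (F count now 2)
Step 2: +3 fires, +2 burnt (F count now 3)
Step 3: +4 fires, +3 burnt (F count now 4)
Step 4: +6 fires, +4 burnt (F count now 6)
Step 5: +4 fires, +6 burnt (F count now 4)
Step 6: +1 fires, +4 burnt (F count now 1)
Step 7: +0 fires, +1 burnt (F count now 0)
Fire out after step 7
Initially T: 21, now '.': 29
Total burnt (originally-T cells now '.'): 20

Answer: 20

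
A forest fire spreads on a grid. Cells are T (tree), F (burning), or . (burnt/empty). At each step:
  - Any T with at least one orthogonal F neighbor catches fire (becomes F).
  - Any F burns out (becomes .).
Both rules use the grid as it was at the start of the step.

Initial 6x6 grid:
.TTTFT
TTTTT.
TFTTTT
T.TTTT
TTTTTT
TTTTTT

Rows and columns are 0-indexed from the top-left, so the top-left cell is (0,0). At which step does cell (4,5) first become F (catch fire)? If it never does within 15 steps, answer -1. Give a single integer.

Step 1: cell (4,5)='T' (+6 fires, +2 burnt)
Step 2: cell (4,5)='T' (+9 fires, +6 burnt)
Step 3: cell (4,5)='T' (+5 fires, +9 burnt)
Step 4: cell (4,5)='T' (+6 fires, +5 burnt)
Step 5: cell (4,5)='F' (+4 fires, +6 burnt)
  -> target ignites at step 5
Step 6: cell (4,5)='.' (+1 fires, +4 burnt)
Step 7: cell (4,5)='.' (+0 fires, +1 burnt)
  fire out at step 7

5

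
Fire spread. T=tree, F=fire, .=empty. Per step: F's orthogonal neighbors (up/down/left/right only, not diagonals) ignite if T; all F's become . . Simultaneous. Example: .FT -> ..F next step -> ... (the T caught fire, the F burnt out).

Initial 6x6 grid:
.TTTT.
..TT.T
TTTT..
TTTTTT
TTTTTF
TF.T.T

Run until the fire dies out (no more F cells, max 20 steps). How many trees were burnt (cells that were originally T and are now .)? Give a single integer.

Step 1: +5 fires, +2 burnt (F count now 5)
Step 2: +5 fires, +5 burnt (F count now 5)
Step 3: +5 fires, +5 burnt (F count now 5)
Step 4: +3 fires, +5 burnt (F count now 3)
Step 5: +2 fires, +3 burnt (F count now 2)
Step 6: +2 fires, +2 burnt (F count now 2)
Step 7: +2 fires, +2 burnt (F count now 2)
Step 8: +0 fires, +2 burnt (F count now 0)
Fire out after step 8
Initially T: 25, now '.': 35
Total burnt (originally-T cells now '.'): 24

Answer: 24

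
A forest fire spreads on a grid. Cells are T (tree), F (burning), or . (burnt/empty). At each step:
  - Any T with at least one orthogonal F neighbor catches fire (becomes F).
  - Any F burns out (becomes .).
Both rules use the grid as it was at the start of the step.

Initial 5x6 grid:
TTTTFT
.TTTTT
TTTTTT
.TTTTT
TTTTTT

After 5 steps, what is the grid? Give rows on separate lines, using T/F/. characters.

Step 1: 3 trees catch fire, 1 burn out
  TTTF.F
  .TTTFT
  TTTTTT
  .TTTTT
  TTTTTT
Step 2: 4 trees catch fire, 3 burn out
  TTF...
  .TTF.F
  TTTTFT
  .TTTTT
  TTTTTT
Step 3: 5 trees catch fire, 4 burn out
  TF....
  .TF...
  TTTF.F
  .TTTFT
  TTTTTT
Step 4: 6 trees catch fire, 5 burn out
  F.....
  .F....
  TTF...
  .TTF.F
  TTTTFT
Step 5: 4 trees catch fire, 6 burn out
  ......
  ......
  TF....
  .TF...
  TTTF.F

......
......
TF....
.TF...
TTTF.F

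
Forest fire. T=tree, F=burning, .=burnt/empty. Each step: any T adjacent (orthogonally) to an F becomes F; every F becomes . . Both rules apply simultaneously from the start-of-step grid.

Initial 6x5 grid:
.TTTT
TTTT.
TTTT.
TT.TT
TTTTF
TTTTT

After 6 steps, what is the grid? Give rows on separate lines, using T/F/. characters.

Step 1: 3 trees catch fire, 1 burn out
  .TTTT
  TTTT.
  TTTT.
  TT.TF
  TTTF.
  TTTTF
Step 2: 3 trees catch fire, 3 burn out
  .TTTT
  TTTT.
  TTTT.
  TT.F.
  TTF..
  TTTF.
Step 3: 3 trees catch fire, 3 burn out
  .TTTT
  TTTT.
  TTTF.
  TT...
  TF...
  TTF..
Step 4: 5 trees catch fire, 3 burn out
  .TTTT
  TTTF.
  TTF..
  TF...
  F....
  TF...
Step 5: 5 trees catch fire, 5 burn out
  .TTFT
  TTF..
  TF...
  F....
  .....
  F....
Step 6: 4 trees catch fire, 5 burn out
  .TF.F
  TF...
  F....
  .....
  .....
  .....

.TF.F
TF...
F....
.....
.....
.....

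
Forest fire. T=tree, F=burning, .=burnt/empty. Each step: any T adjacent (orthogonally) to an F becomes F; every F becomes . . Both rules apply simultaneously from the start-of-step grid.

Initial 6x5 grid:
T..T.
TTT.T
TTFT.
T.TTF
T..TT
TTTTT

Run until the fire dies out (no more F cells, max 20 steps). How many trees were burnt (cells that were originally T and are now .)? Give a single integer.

Answer: 18

Derivation:
Step 1: +6 fires, +2 burnt (F count now 6)
Step 2: +4 fires, +6 burnt (F count now 4)
Step 3: +3 fires, +4 burnt (F count now 3)
Step 4: +3 fires, +3 burnt (F count now 3)
Step 5: +2 fires, +3 burnt (F count now 2)
Step 6: +0 fires, +2 burnt (F count now 0)
Fire out after step 6
Initially T: 20, now '.': 28
Total burnt (originally-T cells now '.'): 18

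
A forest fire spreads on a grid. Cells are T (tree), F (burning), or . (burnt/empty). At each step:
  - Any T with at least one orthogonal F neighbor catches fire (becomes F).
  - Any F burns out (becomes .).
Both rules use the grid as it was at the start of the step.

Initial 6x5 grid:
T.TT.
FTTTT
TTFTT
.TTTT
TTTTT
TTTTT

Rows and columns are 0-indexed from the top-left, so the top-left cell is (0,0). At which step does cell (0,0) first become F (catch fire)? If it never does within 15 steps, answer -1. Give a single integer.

Step 1: cell (0,0)='F' (+7 fires, +2 burnt)
  -> target ignites at step 1
Step 2: cell (0,0)='.' (+6 fires, +7 burnt)
Step 3: cell (0,0)='.' (+6 fires, +6 burnt)
Step 4: cell (0,0)='.' (+4 fires, +6 burnt)
Step 5: cell (0,0)='.' (+2 fires, +4 burnt)
Step 6: cell (0,0)='.' (+0 fires, +2 burnt)
  fire out at step 6

1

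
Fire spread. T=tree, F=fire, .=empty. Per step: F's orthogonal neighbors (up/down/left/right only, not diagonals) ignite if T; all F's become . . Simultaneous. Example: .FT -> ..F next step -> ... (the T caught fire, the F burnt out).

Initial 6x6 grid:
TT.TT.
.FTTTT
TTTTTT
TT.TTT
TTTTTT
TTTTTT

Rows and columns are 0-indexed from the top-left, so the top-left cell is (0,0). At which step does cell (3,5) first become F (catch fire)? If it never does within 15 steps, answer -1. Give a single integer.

Step 1: cell (3,5)='T' (+3 fires, +1 burnt)
Step 2: cell (3,5)='T' (+5 fires, +3 burnt)
Step 3: cell (3,5)='T' (+5 fires, +5 burnt)
Step 4: cell (3,5)='T' (+7 fires, +5 burnt)
Step 5: cell (3,5)='T' (+5 fires, +7 burnt)
Step 6: cell (3,5)='F' (+3 fires, +5 burnt)
  -> target ignites at step 6
Step 7: cell (3,5)='.' (+2 fires, +3 burnt)
Step 8: cell (3,5)='.' (+1 fires, +2 burnt)
Step 9: cell (3,5)='.' (+0 fires, +1 burnt)
  fire out at step 9

6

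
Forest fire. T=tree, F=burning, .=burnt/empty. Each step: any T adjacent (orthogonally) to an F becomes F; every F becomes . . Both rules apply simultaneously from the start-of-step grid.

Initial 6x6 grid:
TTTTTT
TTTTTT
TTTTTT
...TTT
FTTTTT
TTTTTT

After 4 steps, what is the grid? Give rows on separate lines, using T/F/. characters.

Step 1: 2 trees catch fire, 1 burn out
  TTTTTT
  TTTTTT
  TTTTTT
  ...TTT
  .FTTTT
  FTTTTT
Step 2: 2 trees catch fire, 2 burn out
  TTTTTT
  TTTTTT
  TTTTTT
  ...TTT
  ..FTTT
  .FTTTT
Step 3: 2 trees catch fire, 2 burn out
  TTTTTT
  TTTTTT
  TTTTTT
  ...TTT
  ...FTT
  ..FTTT
Step 4: 3 trees catch fire, 2 burn out
  TTTTTT
  TTTTTT
  TTTTTT
  ...FTT
  ....FT
  ...FTT

TTTTTT
TTTTTT
TTTTTT
...FTT
....FT
...FTT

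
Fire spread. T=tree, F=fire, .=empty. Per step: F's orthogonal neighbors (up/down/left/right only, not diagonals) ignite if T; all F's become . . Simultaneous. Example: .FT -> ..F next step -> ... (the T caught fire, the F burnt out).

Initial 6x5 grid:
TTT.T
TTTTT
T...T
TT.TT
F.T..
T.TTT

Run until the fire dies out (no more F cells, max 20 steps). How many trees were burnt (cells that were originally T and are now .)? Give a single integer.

Step 1: +2 fires, +1 burnt (F count now 2)
Step 2: +2 fires, +2 burnt (F count now 2)
Step 3: +1 fires, +2 burnt (F count now 1)
Step 4: +2 fires, +1 burnt (F count now 2)
Step 5: +2 fires, +2 burnt (F count now 2)
Step 6: +2 fires, +2 burnt (F count now 2)
Step 7: +1 fires, +2 burnt (F count now 1)
Step 8: +2 fires, +1 burnt (F count now 2)
Step 9: +1 fires, +2 burnt (F count now 1)
Step 10: +1 fires, +1 burnt (F count now 1)
Step 11: +0 fires, +1 burnt (F count now 0)
Fire out after step 11
Initially T: 20, now '.': 26
Total burnt (originally-T cells now '.'): 16

Answer: 16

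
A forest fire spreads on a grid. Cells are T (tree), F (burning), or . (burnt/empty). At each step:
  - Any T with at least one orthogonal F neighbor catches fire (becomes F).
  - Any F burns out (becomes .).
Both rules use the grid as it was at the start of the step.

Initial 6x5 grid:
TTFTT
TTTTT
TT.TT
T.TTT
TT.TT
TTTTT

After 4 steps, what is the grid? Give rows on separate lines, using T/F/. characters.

Step 1: 3 trees catch fire, 1 burn out
  TF.FT
  TTFTT
  TT.TT
  T.TTT
  TT.TT
  TTTTT
Step 2: 4 trees catch fire, 3 burn out
  F...F
  TF.FT
  TT.TT
  T.TTT
  TT.TT
  TTTTT
Step 3: 4 trees catch fire, 4 burn out
  .....
  F...F
  TF.FT
  T.TTT
  TT.TT
  TTTTT
Step 4: 3 trees catch fire, 4 burn out
  .....
  .....
  F...F
  T.TFT
  TT.TT
  TTTTT

.....
.....
F...F
T.TFT
TT.TT
TTTTT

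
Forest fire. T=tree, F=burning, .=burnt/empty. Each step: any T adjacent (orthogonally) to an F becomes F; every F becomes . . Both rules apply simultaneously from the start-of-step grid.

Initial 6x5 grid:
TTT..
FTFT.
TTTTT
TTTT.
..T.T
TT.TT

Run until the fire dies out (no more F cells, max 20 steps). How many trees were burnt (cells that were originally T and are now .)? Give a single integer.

Answer: 15

Derivation:
Step 1: +6 fires, +2 burnt (F count now 6)
Step 2: +5 fires, +6 burnt (F count now 5)
Step 3: +4 fires, +5 burnt (F count now 4)
Step 4: +0 fires, +4 burnt (F count now 0)
Fire out after step 4
Initially T: 20, now '.': 25
Total burnt (originally-T cells now '.'): 15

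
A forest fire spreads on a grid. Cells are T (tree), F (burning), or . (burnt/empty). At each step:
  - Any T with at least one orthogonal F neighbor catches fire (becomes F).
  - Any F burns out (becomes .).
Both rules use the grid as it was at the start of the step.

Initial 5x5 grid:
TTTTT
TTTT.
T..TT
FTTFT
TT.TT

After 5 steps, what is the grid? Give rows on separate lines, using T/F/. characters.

Step 1: 7 trees catch fire, 2 burn out
  TTTTT
  TTTT.
  F..FT
  .FF.F
  FT.FT
Step 2: 5 trees catch fire, 7 burn out
  TTTTT
  FTTF.
  ....F
  .....
  .F..F
Step 3: 4 trees catch fire, 5 burn out
  FTTFT
  .FF..
  .....
  .....
  .....
Step 4: 3 trees catch fire, 4 burn out
  .FF.F
  .....
  .....
  .....
  .....
Step 5: 0 trees catch fire, 3 burn out
  .....
  .....
  .....
  .....
  .....

.....
.....
.....
.....
.....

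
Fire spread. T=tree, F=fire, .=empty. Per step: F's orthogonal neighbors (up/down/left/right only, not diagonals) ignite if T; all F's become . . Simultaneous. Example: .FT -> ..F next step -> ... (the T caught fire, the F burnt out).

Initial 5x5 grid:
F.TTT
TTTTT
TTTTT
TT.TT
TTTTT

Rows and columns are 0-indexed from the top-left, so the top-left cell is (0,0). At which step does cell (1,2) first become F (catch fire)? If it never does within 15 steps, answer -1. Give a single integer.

Step 1: cell (1,2)='T' (+1 fires, +1 burnt)
Step 2: cell (1,2)='T' (+2 fires, +1 burnt)
Step 3: cell (1,2)='F' (+3 fires, +2 burnt)
  -> target ignites at step 3
Step 4: cell (1,2)='.' (+5 fires, +3 burnt)
Step 5: cell (1,2)='.' (+4 fires, +5 burnt)
Step 6: cell (1,2)='.' (+4 fires, +4 burnt)
Step 7: cell (1,2)='.' (+2 fires, +4 burnt)
Step 8: cell (1,2)='.' (+1 fires, +2 burnt)
Step 9: cell (1,2)='.' (+0 fires, +1 burnt)
  fire out at step 9

3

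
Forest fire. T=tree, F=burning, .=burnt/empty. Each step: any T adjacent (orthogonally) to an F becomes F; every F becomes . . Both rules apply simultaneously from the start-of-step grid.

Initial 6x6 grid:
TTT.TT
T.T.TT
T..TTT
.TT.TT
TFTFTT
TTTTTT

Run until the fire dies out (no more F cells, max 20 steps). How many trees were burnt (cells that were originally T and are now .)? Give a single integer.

Answer: 21

Derivation:
Step 1: +6 fires, +2 burnt (F count now 6)
Step 2: +6 fires, +6 burnt (F count now 6)
Step 3: +3 fires, +6 burnt (F count now 3)
Step 4: +3 fires, +3 burnt (F count now 3)
Step 5: +2 fires, +3 burnt (F count now 2)
Step 6: +1 fires, +2 burnt (F count now 1)
Step 7: +0 fires, +1 burnt (F count now 0)
Fire out after step 7
Initially T: 27, now '.': 30
Total burnt (originally-T cells now '.'): 21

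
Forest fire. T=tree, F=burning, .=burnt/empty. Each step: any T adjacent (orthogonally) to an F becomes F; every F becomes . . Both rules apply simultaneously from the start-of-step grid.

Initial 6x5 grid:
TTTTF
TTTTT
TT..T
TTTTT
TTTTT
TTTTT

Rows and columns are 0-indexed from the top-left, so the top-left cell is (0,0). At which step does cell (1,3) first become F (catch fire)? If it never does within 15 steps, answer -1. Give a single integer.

Step 1: cell (1,3)='T' (+2 fires, +1 burnt)
Step 2: cell (1,3)='F' (+3 fires, +2 burnt)
  -> target ignites at step 2
Step 3: cell (1,3)='.' (+3 fires, +3 burnt)
Step 4: cell (1,3)='.' (+4 fires, +3 burnt)
Step 5: cell (1,3)='.' (+5 fires, +4 burnt)
Step 6: cell (1,3)='.' (+4 fires, +5 burnt)
Step 7: cell (1,3)='.' (+3 fires, +4 burnt)
Step 8: cell (1,3)='.' (+2 fires, +3 burnt)
Step 9: cell (1,3)='.' (+1 fires, +2 burnt)
Step 10: cell (1,3)='.' (+0 fires, +1 burnt)
  fire out at step 10

2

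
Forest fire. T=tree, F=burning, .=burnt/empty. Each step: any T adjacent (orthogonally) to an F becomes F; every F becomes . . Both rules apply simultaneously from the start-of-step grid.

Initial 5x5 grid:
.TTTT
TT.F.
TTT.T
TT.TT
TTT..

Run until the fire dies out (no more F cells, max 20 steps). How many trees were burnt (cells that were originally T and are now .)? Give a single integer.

Step 1: +1 fires, +1 burnt (F count now 1)
Step 2: +2 fires, +1 burnt (F count now 2)
Step 3: +1 fires, +2 burnt (F count now 1)
Step 4: +1 fires, +1 burnt (F count now 1)
Step 5: +2 fires, +1 burnt (F count now 2)
Step 6: +3 fires, +2 burnt (F count now 3)
Step 7: +2 fires, +3 burnt (F count now 2)
Step 8: +2 fires, +2 burnt (F count now 2)
Step 9: +0 fires, +2 burnt (F count now 0)
Fire out after step 9
Initially T: 17, now '.': 22
Total burnt (originally-T cells now '.'): 14

Answer: 14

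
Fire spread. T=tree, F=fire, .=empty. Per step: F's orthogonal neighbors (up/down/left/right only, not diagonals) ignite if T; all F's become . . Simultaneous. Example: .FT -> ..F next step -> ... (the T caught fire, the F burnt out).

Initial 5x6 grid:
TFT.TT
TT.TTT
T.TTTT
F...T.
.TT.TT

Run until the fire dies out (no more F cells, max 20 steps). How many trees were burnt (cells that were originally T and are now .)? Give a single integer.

Answer: 5

Derivation:
Step 1: +4 fires, +2 burnt (F count now 4)
Step 2: +1 fires, +4 burnt (F count now 1)
Step 3: +0 fires, +1 burnt (F count now 0)
Fire out after step 3
Initially T: 19, now '.': 16
Total burnt (originally-T cells now '.'): 5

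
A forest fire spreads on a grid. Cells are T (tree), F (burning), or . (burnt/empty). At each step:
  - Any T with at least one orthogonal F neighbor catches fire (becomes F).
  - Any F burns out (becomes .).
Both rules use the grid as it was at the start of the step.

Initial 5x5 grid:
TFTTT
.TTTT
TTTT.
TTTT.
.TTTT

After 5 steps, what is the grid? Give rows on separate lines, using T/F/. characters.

Step 1: 3 trees catch fire, 1 burn out
  F.FTT
  .FTTT
  TTTT.
  TTTT.
  .TTTT
Step 2: 3 trees catch fire, 3 burn out
  ...FT
  ..FTT
  TFTT.
  TTTT.
  .TTTT
Step 3: 5 trees catch fire, 3 burn out
  ....F
  ...FT
  F.FT.
  TFTT.
  .TTTT
Step 4: 5 trees catch fire, 5 burn out
  .....
  ....F
  ...F.
  F.FT.
  .FTTT
Step 5: 2 trees catch fire, 5 burn out
  .....
  .....
  .....
  ...F.
  ..FTT

.....
.....
.....
...F.
..FTT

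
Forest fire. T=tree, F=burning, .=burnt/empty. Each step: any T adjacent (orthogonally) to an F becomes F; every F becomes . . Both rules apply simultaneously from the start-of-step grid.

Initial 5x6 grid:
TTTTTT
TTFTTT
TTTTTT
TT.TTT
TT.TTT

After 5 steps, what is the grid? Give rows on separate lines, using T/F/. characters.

Step 1: 4 trees catch fire, 1 burn out
  TTFTTT
  TF.FTT
  TTFTTT
  TT.TTT
  TT.TTT
Step 2: 6 trees catch fire, 4 burn out
  TF.FTT
  F...FT
  TF.FTT
  TT.TTT
  TT.TTT
Step 3: 7 trees catch fire, 6 burn out
  F...FT
  .....F
  F...FT
  TF.FTT
  TT.TTT
Step 4: 6 trees catch fire, 7 burn out
  .....F
  ......
  .....F
  F...FT
  TF.FTT
Step 5: 3 trees catch fire, 6 burn out
  ......
  ......
  ......
  .....F
  F...FT

......
......
......
.....F
F...FT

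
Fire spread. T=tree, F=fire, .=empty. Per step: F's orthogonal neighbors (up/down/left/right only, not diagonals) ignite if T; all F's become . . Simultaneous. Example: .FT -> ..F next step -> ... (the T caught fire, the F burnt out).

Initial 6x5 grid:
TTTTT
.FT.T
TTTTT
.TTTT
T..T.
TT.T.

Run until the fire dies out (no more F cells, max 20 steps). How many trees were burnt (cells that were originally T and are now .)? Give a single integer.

Answer: 18

Derivation:
Step 1: +3 fires, +1 burnt (F count now 3)
Step 2: +5 fires, +3 burnt (F count now 5)
Step 3: +3 fires, +5 burnt (F count now 3)
Step 4: +3 fires, +3 burnt (F count now 3)
Step 5: +3 fires, +3 burnt (F count now 3)
Step 6: +1 fires, +3 burnt (F count now 1)
Step 7: +0 fires, +1 burnt (F count now 0)
Fire out after step 7
Initially T: 21, now '.': 27
Total burnt (originally-T cells now '.'): 18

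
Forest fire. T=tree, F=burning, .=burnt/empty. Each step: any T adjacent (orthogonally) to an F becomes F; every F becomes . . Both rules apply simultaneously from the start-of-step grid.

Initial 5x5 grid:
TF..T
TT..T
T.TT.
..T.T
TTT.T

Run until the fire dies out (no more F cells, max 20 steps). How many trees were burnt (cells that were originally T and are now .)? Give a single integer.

Step 1: +2 fires, +1 burnt (F count now 2)
Step 2: +1 fires, +2 burnt (F count now 1)
Step 3: +1 fires, +1 burnt (F count now 1)
Step 4: +0 fires, +1 burnt (F count now 0)
Fire out after step 4
Initially T: 14, now '.': 15
Total burnt (originally-T cells now '.'): 4

Answer: 4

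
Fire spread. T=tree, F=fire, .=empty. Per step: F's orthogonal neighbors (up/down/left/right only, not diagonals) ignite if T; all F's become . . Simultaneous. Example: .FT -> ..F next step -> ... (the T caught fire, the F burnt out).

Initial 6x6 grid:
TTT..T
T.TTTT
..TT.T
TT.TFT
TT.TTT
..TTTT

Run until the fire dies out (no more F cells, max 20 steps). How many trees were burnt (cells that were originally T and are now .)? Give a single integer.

Step 1: +3 fires, +1 burnt (F count now 3)
Step 2: +5 fires, +3 burnt (F count now 5)
Step 3: +5 fires, +5 burnt (F count now 5)
Step 4: +4 fires, +5 burnt (F count now 4)
Step 5: +1 fires, +4 burnt (F count now 1)
Step 6: +1 fires, +1 burnt (F count now 1)
Step 7: +1 fires, +1 burnt (F count now 1)
Step 8: +1 fires, +1 burnt (F count now 1)
Step 9: +0 fires, +1 burnt (F count now 0)
Fire out after step 9
Initially T: 25, now '.': 32
Total burnt (originally-T cells now '.'): 21

Answer: 21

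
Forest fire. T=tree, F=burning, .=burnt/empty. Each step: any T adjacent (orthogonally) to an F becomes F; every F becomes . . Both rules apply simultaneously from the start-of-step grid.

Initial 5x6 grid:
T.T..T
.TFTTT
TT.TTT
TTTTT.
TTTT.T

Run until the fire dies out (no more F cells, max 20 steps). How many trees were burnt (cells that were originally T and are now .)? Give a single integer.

Step 1: +3 fires, +1 burnt (F count now 3)
Step 2: +3 fires, +3 burnt (F count now 3)
Step 3: +5 fires, +3 burnt (F count now 5)
Step 4: +7 fires, +5 burnt (F count now 7)
Step 5: +2 fires, +7 burnt (F count now 2)
Step 6: +0 fires, +2 burnt (F count now 0)
Fire out after step 6
Initially T: 22, now '.': 28
Total burnt (originally-T cells now '.'): 20

Answer: 20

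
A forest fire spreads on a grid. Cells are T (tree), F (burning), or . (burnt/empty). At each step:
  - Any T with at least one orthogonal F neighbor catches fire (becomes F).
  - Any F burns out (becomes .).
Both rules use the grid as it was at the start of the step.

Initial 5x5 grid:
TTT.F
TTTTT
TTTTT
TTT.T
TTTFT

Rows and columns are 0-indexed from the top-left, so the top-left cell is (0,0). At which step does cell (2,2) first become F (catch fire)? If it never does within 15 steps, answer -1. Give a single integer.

Step 1: cell (2,2)='T' (+3 fires, +2 burnt)
Step 2: cell (2,2)='T' (+5 fires, +3 burnt)
Step 3: cell (2,2)='F' (+5 fires, +5 burnt)
  -> target ignites at step 3
Step 4: cell (2,2)='.' (+4 fires, +5 burnt)
Step 5: cell (2,2)='.' (+3 fires, +4 burnt)
Step 6: cell (2,2)='.' (+1 fires, +3 burnt)
Step 7: cell (2,2)='.' (+0 fires, +1 burnt)
  fire out at step 7

3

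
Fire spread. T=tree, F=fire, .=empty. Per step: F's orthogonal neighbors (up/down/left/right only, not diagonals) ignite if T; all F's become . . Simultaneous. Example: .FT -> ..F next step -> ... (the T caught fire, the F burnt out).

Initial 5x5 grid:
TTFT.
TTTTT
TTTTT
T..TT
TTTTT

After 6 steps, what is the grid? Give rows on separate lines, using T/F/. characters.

Step 1: 3 trees catch fire, 1 burn out
  TF.F.
  TTFTT
  TTTTT
  T..TT
  TTTTT
Step 2: 4 trees catch fire, 3 burn out
  F....
  TF.FT
  TTFTT
  T..TT
  TTTTT
Step 3: 4 trees catch fire, 4 burn out
  .....
  F...F
  TF.FT
  T..TT
  TTTTT
Step 4: 3 trees catch fire, 4 burn out
  .....
  .....
  F...F
  T..FT
  TTTTT
Step 5: 3 trees catch fire, 3 burn out
  .....
  .....
  .....
  F...F
  TTTFT
Step 6: 3 trees catch fire, 3 burn out
  .....
  .....
  .....
  .....
  FTF.F

.....
.....
.....
.....
FTF.F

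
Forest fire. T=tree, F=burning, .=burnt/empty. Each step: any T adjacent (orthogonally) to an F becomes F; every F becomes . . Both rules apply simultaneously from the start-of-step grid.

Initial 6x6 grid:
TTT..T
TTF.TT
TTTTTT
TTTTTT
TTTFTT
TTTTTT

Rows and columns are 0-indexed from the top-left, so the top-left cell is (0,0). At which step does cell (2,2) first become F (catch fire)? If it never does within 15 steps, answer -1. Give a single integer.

Step 1: cell (2,2)='F' (+7 fires, +2 burnt)
  -> target ignites at step 1
Step 2: cell (2,2)='.' (+10 fires, +7 burnt)
Step 3: cell (2,2)='.' (+8 fires, +10 burnt)
Step 4: cell (2,2)='.' (+4 fires, +8 burnt)
Step 5: cell (2,2)='.' (+1 fires, +4 burnt)
Step 6: cell (2,2)='.' (+1 fires, +1 burnt)
Step 7: cell (2,2)='.' (+0 fires, +1 burnt)
  fire out at step 7

1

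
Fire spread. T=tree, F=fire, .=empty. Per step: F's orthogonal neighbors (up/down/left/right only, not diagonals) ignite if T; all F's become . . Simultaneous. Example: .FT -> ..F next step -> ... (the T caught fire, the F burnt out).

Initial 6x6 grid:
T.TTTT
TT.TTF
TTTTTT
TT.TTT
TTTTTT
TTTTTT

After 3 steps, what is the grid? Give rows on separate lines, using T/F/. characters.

Step 1: 3 trees catch fire, 1 burn out
  T.TTTF
  TT.TF.
  TTTTTF
  TT.TTT
  TTTTTT
  TTTTTT
Step 2: 4 trees catch fire, 3 burn out
  T.TTF.
  TT.F..
  TTTTF.
  TT.TTF
  TTTTTT
  TTTTTT
Step 3: 4 trees catch fire, 4 burn out
  T.TF..
  TT....
  TTTF..
  TT.TF.
  TTTTTF
  TTTTTT

T.TF..
TT....
TTTF..
TT.TF.
TTTTTF
TTTTTT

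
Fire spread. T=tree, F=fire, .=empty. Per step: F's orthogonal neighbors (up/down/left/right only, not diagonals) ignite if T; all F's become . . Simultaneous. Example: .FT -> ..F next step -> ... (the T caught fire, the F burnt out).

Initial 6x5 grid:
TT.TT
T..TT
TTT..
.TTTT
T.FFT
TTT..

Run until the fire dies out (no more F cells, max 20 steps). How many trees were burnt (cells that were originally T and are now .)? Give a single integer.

Step 1: +4 fires, +2 burnt (F count now 4)
Step 2: +4 fires, +4 burnt (F count now 4)
Step 3: +2 fires, +4 burnt (F count now 2)
Step 4: +2 fires, +2 burnt (F count now 2)
Step 5: +1 fires, +2 burnt (F count now 1)
Step 6: +1 fires, +1 burnt (F count now 1)
Step 7: +1 fires, +1 burnt (F count now 1)
Step 8: +0 fires, +1 burnt (F count now 0)
Fire out after step 8
Initially T: 19, now '.': 26
Total burnt (originally-T cells now '.'): 15

Answer: 15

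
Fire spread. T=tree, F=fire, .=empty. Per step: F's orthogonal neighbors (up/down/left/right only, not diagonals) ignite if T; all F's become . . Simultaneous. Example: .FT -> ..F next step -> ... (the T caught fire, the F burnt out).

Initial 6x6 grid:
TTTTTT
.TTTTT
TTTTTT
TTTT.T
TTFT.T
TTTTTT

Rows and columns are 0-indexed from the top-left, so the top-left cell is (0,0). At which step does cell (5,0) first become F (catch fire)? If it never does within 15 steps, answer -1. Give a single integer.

Step 1: cell (5,0)='T' (+4 fires, +1 burnt)
Step 2: cell (5,0)='T' (+6 fires, +4 burnt)
Step 3: cell (5,0)='F' (+6 fires, +6 burnt)
  -> target ignites at step 3
Step 4: cell (5,0)='.' (+6 fires, +6 burnt)
Step 5: cell (5,0)='.' (+5 fires, +6 burnt)
Step 6: cell (5,0)='.' (+4 fires, +5 burnt)
Step 7: cell (5,0)='.' (+1 fires, +4 burnt)
Step 8: cell (5,0)='.' (+0 fires, +1 burnt)
  fire out at step 8

3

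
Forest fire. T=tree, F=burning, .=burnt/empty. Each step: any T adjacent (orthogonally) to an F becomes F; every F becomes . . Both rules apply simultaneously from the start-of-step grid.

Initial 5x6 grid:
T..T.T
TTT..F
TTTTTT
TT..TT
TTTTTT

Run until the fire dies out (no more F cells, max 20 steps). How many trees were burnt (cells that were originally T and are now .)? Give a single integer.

Answer: 21

Derivation:
Step 1: +2 fires, +1 burnt (F count now 2)
Step 2: +2 fires, +2 burnt (F count now 2)
Step 3: +3 fires, +2 burnt (F count now 3)
Step 4: +2 fires, +3 burnt (F count now 2)
Step 5: +3 fires, +2 burnt (F count now 3)
Step 6: +4 fires, +3 burnt (F count now 4)
Step 7: +3 fires, +4 burnt (F count now 3)
Step 8: +2 fires, +3 burnt (F count now 2)
Step 9: +0 fires, +2 burnt (F count now 0)
Fire out after step 9
Initially T: 22, now '.': 29
Total burnt (originally-T cells now '.'): 21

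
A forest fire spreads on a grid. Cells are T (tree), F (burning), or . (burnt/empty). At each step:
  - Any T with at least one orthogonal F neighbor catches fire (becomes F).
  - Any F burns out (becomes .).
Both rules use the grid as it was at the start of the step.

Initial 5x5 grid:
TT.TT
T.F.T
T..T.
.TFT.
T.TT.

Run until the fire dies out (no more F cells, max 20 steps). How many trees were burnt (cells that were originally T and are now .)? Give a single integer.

Answer: 5

Derivation:
Step 1: +3 fires, +2 burnt (F count now 3)
Step 2: +2 fires, +3 burnt (F count now 2)
Step 3: +0 fires, +2 burnt (F count now 0)
Fire out after step 3
Initially T: 13, now '.': 17
Total burnt (originally-T cells now '.'): 5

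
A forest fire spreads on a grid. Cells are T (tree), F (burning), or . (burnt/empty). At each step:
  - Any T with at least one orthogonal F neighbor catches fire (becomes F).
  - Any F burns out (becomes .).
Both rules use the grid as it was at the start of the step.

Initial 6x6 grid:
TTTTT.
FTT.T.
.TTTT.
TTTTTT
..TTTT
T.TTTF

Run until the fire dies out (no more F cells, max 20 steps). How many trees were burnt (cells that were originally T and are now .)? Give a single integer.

Answer: 25

Derivation:
Step 1: +4 fires, +2 burnt (F count now 4)
Step 2: +6 fires, +4 burnt (F count now 6)
Step 3: +6 fires, +6 burnt (F count now 6)
Step 4: +7 fires, +6 burnt (F count now 7)
Step 5: +2 fires, +7 burnt (F count now 2)
Step 6: +0 fires, +2 burnt (F count now 0)
Fire out after step 6
Initially T: 26, now '.': 35
Total burnt (originally-T cells now '.'): 25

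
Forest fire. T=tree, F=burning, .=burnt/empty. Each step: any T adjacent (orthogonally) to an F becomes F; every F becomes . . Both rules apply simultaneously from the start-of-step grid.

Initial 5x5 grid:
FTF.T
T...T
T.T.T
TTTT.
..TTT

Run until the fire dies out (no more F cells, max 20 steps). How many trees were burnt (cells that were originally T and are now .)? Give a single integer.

Step 1: +2 fires, +2 burnt (F count now 2)
Step 2: +1 fires, +2 burnt (F count now 1)
Step 3: +1 fires, +1 burnt (F count now 1)
Step 4: +1 fires, +1 burnt (F count now 1)
Step 5: +1 fires, +1 burnt (F count now 1)
Step 6: +3 fires, +1 burnt (F count now 3)
Step 7: +1 fires, +3 burnt (F count now 1)
Step 8: +1 fires, +1 burnt (F count now 1)
Step 9: +0 fires, +1 burnt (F count now 0)
Fire out after step 9
Initially T: 14, now '.': 22
Total burnt (originally-T cells now '.'): 11

Answer: 11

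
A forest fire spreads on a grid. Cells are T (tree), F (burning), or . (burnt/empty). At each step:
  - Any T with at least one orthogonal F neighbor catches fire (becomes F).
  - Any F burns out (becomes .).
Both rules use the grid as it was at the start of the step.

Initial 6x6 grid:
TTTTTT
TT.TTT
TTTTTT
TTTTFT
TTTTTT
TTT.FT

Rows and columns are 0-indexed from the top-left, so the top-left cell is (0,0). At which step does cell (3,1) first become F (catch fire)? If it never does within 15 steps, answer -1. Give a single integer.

Step 1: cell (3,1)='T' (+5 fires, +2 burnt)
Step 2: cell (3,1)='T' (+6 fires, +5 burnt)
Step 3: cell (3,1)='F' (+6 fires, +6 burnt)
  -> target ignites at step 3
Step 4: cell (3,1)='.' (+6 fires, +6 burnt)
Step 5: cell (3,1)='.' (+5 fires, +6 burnt)
Step 6: cell (3,1)='.' (+3 fires, +5 burnt)
Step 7: cell (3,1)='.' (+1 fires, +3 burnt)
Step 8: cell (3,1)='.' (+0 fires, +1 burnt)
  fire out at step 8

3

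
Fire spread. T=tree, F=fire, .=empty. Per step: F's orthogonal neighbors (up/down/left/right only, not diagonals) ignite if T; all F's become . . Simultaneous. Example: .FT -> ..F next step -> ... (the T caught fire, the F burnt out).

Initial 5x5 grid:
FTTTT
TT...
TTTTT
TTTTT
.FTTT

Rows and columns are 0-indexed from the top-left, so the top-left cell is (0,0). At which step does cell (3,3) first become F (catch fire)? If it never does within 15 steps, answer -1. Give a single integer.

Step 1: cell (3,3)='T' (+4 fires, +2 burnt)
Step 2: cell (3,3)='T' (+7 fires, +4 burnt)
Step 3: cell (3,3)='F' (+4 fires, +7 burnt)
  -> target ignites at step 3
Step 4: cell (3,3)='.' (+3 fires, +4 burnt)
Step 5: cell (3,3)='.' (+1 fires, +3 burnt)
Step 6: cell (3,3)='.' (+0 fires, +1 burnt)
  fire out at step 6

3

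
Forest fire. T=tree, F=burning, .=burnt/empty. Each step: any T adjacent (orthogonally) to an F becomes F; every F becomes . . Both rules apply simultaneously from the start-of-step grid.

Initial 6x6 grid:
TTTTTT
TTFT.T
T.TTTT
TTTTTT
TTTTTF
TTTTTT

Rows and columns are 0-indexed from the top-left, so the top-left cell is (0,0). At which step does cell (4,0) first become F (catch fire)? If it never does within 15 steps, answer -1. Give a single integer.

Step 1: cell (4,0)='T' (+7 fires, +2 burnt)
Step 2: cell (4,0)='T' (+9 fires, +7 burnt)
Step 3: cell (4,0)='T' (+9 fires, +9 burnt)
Step 4: cell (4,0)='T' (+4 fires, +9 burnt)
Step 5: cell (4,0)='F' (+2 fires, +4 burnt)
  -> target ignites at step 5
Step 6: cell (4,0)='.' (+1 fires, +2 burnt)
Step 7: cell (4,0)='.' (+0 fires, +1 burnt)
  fire out at step 7

5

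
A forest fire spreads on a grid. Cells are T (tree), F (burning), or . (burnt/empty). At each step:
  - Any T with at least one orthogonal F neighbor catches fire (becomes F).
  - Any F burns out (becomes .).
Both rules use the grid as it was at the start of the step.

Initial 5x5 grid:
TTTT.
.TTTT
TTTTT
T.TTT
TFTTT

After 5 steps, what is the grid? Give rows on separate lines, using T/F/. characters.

Step 1: 2 trees catch fire, 1 burn out
  TTTT.
  .TTTT
  TTTTT
  T.TTT
  F.FTT
Step 2: 3 trees catch fire, 2 burn out
  TTTT.
  .TTTT
  TTTTT
  F.FTT
  ...FT
Step 3: 4 trees catch fire, 3 burn out
  TTTT.
  .TTTT
  FTFTT
  ...FT
  ....F
Step 4: 4 trees catch fire, 4 burn out
  TTTT.
  .TFTT
  .F.FT
  ....F
  .....
Step 5: 4 trees catch fire, 4 burn out
  TTFT.
  .F.FT
  ....F
  .....
  .....

TTFT.
.F.FT
....F
.....
.....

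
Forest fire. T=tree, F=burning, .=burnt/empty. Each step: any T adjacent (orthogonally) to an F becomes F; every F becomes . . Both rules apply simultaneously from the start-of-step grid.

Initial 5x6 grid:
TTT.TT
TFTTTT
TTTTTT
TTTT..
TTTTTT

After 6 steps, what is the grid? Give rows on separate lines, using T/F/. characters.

Step 1: 4 trees catch fire, 1 burn out
  TFT.TT
  F.FTTT
  TFTTTT
  TTTT..
  TTTTTT
Step 2: 6 trees catch fire, 4 burn out
  F.F.TT
  ...FTT
  F.FTTT
  TFTT..
  TTTTTT
Step 3: 5 trees catch fire, 6 burn out
  ....TT
  ....FT
  ...FTT
  F.FT..
  TFTTTT
Step 4: 6 trees catch fire, 5 burn out
  ....FT
  .....F
  ....FT
  ...F..
  F.FTTT
Step 5: 3 trees catch fire, 6 burn out
  .....F
  ......
  .....F
  ......
  ...FTT
Step 6: 1 trees catch fire, 3 burn out
  ......
  ......
  ......
  ......
  ....FT

......
......
......
......
....FT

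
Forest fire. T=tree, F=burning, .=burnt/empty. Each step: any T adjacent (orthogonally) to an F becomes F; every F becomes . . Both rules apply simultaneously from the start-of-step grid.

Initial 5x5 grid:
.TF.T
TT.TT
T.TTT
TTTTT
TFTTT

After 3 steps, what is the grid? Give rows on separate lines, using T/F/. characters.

Step 1: 4 trees catch fire, 2 burn out
  .F..T
  TT.TT
  T.TTT
  TFTTT
  F.FTT
Step 2: 4 trees catch fire, 4 burn out
  ....T
  TF.TT
  T.TTT
  F.FTT
  ...FT
Step 3: 5 trees catch fire, 4 burn out
  ....T
  F..TT
  F.FTT
  ...FT
  ....F

....T
F..TT
F.FTT
...FT
....F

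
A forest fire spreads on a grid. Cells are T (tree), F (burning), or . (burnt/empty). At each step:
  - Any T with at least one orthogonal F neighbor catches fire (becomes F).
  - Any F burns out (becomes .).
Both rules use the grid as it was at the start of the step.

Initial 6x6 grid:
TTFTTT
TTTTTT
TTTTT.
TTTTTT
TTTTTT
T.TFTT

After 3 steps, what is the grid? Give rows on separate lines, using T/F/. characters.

Step 1: 6 trees catch fire, 2 burn out
  TF.FTT
  TTFTTT
  TTTTT.
  TTTTTT
  TTTFTT
  T.F.FT
Step 2: 9 trees catch fire, 6 burn out
  F...FT
  TF.FTT
  TTFTT.
  TTTFTT
  TTF.FT
  T....F
Step 3: 9 trees catch fire, 9 burn out
  .....F
  F...FT
  TF.FT.
  TTF.FT
  TF...F
  T.....

.....F
F...FT
TF.FT.
TTF.FT
TF...F
T.....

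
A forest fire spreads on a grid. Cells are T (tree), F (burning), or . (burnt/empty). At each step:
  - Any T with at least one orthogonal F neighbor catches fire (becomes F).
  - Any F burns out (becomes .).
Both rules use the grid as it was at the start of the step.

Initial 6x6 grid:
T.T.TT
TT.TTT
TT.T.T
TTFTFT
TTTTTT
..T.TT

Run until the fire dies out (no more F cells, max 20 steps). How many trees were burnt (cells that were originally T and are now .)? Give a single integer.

Step 1: +5 fires, +2 burnt (F count now 5)
Step 2: +9 fires, +5 burnt (F count now 9)
Step 3: +6 fires, +9 burnt (F count now 6)
Step 4: +3 fires, +6 burnt (F count now 3)
Step 5: +2 fires, +3 burnt (F count now 2)
Step 6: +0 fires, +2 burnt (F count now 0)
Fire out after step 6
Initially T: 26, now '.': 35
Total burnt (originally-T cells now '.'): 25

Answer: 25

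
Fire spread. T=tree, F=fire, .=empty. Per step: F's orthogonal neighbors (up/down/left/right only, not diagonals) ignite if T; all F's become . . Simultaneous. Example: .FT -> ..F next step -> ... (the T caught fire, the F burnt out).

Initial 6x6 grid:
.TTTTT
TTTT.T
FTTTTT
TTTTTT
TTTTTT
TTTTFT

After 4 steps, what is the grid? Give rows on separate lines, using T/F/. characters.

Step 1: 6 trees catch fire, 2 burn out
  .TTTTT
  FTTT.T
  .FTTTT
  FTTTTT
  TTTTFT
  TTTF.F
Step 2: 8 trees catch fire, 6 burn out
  .TTTTT
  .FTT.T
  ..FTTT
  .FTTFT
  FTTF.F
  TTF...
Step 3: 11 trees catch fire, 8 burn out
  .FTTTT
  ..FT.T
  ...FFT
  ..FF.F
  .FF...
  FF....
Step 4: 3 trees catch fire, 11 burn out
  ..FTTT
  ...F.T
  .....F
  ......
  ......
  ......

..FTTT
...F.T
.....F
......
......
......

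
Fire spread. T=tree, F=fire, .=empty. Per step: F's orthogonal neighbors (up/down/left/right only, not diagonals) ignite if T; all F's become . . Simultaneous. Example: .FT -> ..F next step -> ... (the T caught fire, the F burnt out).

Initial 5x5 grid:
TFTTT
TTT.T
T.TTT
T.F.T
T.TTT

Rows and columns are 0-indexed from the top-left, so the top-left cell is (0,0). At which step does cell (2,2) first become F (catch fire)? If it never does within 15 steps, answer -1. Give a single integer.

Step 1: cell (2,2)='F' (+5 fires, +2 burnt)
  -> target ignites at step 1
Step 2: cell (2,2)='.' (+5 fires, +5 burnt)
Step 3: cell (2,2)='.' (+4 fires, +5 burnt)
Step 4: cell (2,2)='.' (+3 fires, +4 burnt)
Step 5: cell (2,2)='.' (+1 fires, +3 burnt)
Step 6: cell (2,2)='.' (+0 fires, +1 burnt)
  fire out at step 6

1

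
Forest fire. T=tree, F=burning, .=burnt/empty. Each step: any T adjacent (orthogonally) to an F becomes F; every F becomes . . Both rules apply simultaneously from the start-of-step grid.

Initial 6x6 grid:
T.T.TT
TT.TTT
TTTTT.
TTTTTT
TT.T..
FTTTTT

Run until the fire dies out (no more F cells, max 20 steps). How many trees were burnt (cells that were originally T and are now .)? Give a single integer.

Step 1: +2 fires, +1 burnt (F count now 2)
Step 2: +3 fires, +2 burnt (F count now 3)
Step 3: +3 fires, +3 burnt (F count now 3)
Step 4: +5 fires, +3 burnt (F count now 5)
Step 5: +5 fires, +5 burnt (F count now 5)
Step 6: +2 fires, +5 burnt (F count now 2)
Step 7: +3 fires, +2 burnt (F count now 3)
Step 8: +1 fires, +3 burnt (F count now 1)
Step 9: +2 fires, +1 burnt (F count now 2)
Step 10: +1 fires, +2 burnt (F count now 1)
Step 11: +0 fires, +1 burnt (F count now 0)
Fire out after step 11
Initially T: 28, now '.': 35
Total burnt (originally-T cells now '.'): 27

Answer: 27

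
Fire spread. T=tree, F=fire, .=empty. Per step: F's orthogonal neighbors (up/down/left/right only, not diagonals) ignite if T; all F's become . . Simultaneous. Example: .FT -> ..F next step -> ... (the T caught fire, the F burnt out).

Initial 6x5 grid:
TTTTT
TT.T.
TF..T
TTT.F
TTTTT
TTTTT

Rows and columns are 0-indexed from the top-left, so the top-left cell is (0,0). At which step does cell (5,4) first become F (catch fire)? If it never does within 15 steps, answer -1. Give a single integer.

Step 1: cell (5,4)='T' (+5 fires, +2 burnt)
Step 2: cell (5,4)='F' (+7 fires, +5 burnt)
  -> target ignites at step 2
Step 3: cell (5,4)='.' (+6 fires, +7 burnt)
Step 4: cell (5,4)='.' (+3 fires, +6 burnt)
Step 5: cell (5,4)='.' (+2 fires, +3 burnt)
Step 6: cell (5,4)='.' (+0 fires, +2 burnt)
  fire out at step 6

2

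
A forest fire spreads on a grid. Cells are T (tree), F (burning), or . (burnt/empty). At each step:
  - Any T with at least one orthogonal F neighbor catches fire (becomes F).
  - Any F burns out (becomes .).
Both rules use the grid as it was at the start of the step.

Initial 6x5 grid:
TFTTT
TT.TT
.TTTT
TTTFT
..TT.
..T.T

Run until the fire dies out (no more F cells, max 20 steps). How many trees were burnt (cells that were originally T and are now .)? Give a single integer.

Step 1: +7 fires, +2 burnt (F count now 7)
Step 2: +8 fires, +7 burnt (F count now 8)
Step 3: +4 fires, +8 burnt (F count now 4)
Step 4: +0 fires, +4 burnt (F count now 0)
Fire out after step 4
Initially T: 20, now '.': 29
Total burnt (originally-T cells now '.'): 19

Answer: 19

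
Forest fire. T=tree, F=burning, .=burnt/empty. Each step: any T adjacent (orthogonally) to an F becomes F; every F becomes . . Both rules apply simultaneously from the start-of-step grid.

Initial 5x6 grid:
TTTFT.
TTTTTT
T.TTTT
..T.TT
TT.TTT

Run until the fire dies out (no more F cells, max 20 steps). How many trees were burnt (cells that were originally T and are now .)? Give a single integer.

Step 1: +3 fires, +1 burnt (F count now 3)
Step 2: +4 fires, +3 burnt (F count now 4)
Step 3: +5 fires, +4 burnt (F count now 5)
Step 4: +4 fires, +5 burnt (F count now 4)
Step 5: +3 fires, +4 burnt (F count now 3)
Step 6: +2 fires, +3 burnt (F count now 2)
Step 7: +0 fires, +2 burnt (F count now 0)
Fire out after step 7
Initially T: 23, now '.': 28
Total burnt (originally-T cells now '.'): 21

Answer: 21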